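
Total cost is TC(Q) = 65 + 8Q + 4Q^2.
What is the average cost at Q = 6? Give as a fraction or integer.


TC(6) = 65 + 8*6 + 4*6^2
TC(6) = 65 + 48 + 144 = 257
AC = TC/Q = 257/6 = 257/6

257/6


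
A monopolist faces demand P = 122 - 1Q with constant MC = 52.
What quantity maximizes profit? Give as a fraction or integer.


TR = P*Q = (122 - 1Q)Q = 122Q - 1Q^2
MR = dTR/dQ = 122 - 2Q
Set MR = MC:
122 - 2Q = 52
70 = 2Q
Q* = 70/2 = 35

35


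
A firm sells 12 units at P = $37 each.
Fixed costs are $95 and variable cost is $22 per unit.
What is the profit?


Total Revenue = P * Q = 37 * 12 = $444
Total Cost = FC + VC*Q = 95 + 22*12 = $359
Profit = TR - TC = 444 - 359 = $85

$85


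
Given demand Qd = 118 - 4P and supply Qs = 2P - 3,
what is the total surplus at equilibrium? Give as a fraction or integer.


Find equilibrium: 118 - 4P = 2P - 3
118 + 3 = 6P
P* = 121/6 = 121/6
Q* = 2*121/6 - 3 = 112/3
Inverse demand: P = 59/2 - Q/4, so P_max = 59/2
Inverse supply: P = 3/2 + Q/2, so P_min = 3/2
CS = (1/2) * 112/3 * (59/2 - 121/6) = 1568/9
PS = (1/2) * 112/3 * (121/6 - 3/2) = 3136/9
TS = CS + PS = 1568/9 + 3136/9 = 1568/3

1568/3


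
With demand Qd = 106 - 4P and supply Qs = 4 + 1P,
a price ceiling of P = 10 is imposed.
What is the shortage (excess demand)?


At P = 10:
Qd = 106 - 4*10 = 66
Qs = 4 + 1*10 = 14
Shortage = Qd - Qs = 66 - 14 = 52

52


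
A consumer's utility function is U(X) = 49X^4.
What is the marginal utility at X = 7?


MU = dU/dX = 49*4*X^(4-1)
MU = 196*X^3
At X = 7:
MU = 196 * 7^3
MU = 196 * 343 = 67228

67228


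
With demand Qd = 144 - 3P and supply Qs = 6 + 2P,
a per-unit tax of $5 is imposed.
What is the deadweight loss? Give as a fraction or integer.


Pre-tax equilibrium quantity: Q* = 306/5
Post-tax equilibrium quantity: Q_tax = 276/5
Reduction in quantity: Q* - Q_tax = 6
DWL = (1/2) * tax * (Q* - Q_tax)
DWL = (1/2) * 5 * 6 = 15

15


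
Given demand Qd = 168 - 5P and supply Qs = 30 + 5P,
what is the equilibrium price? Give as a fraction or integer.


At equilibrium, Qd = Qs.
168 - 5P = 30 + 5P
168 - 30 = 5P + 5P
138 = 10P
P* = 138/10 = 69/5

69/5


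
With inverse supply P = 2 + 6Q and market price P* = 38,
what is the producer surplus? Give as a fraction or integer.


Minimum supply price (at Q=0): P_min = 2
Quantity supplied at P* = 38:
Q* = (38 - 2)/6 = 6
PS = (1/2) * Q* * (P* - P_min)
PS = (1/2) * 6 * (38 - 2)
PS = (1/2) * 6 * 36 = 108

108


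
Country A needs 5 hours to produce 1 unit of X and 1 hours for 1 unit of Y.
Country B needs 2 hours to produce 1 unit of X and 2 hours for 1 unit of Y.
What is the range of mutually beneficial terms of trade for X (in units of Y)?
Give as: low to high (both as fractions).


Opportunity cost of X for Country A = hours_X / hours_Y = 5/1 = 5 units of Y
Opportunity cost of X for Country B = hours_X / hours_Y = 2/2 = 1 units of Y
Terms of trade must be between the two opportunity costs.
Range: 1 to 5

1 to 5


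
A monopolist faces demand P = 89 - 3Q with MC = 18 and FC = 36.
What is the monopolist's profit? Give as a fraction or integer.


MR = MC: 89 - 6Q = 18
Q* = 71/6
P* = 89 - 3*71/6 = 107/2
Profit = (P* - MC)*Q* - FC
= (107/2 - 18)*71/6 - 36
= 71/2*71/6 - 36
= 5041/12 - 36 = 4609/12

4609/12


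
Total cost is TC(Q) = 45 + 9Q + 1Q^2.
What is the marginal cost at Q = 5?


MC = dTC/dQ = 9 + 2*1*Q
At Q = 5:
MC = 9 + 2*5
MC = 9 + 10 = 19

19


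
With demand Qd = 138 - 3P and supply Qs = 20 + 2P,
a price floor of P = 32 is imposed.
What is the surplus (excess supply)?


At P = 32:
Qd = 138 - 3*32 = 42
Qs = 20 + 2*32 = 84
Surplus = Qs - Qd = 84 - 42 = 42

42


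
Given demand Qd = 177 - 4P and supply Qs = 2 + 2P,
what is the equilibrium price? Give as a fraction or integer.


At equilibrium, Qd = Qs.
177 - 4P = 2 + 2P
177 - 2 = 4P + 2P
175 = 6P
P* = 175/6 = 175/6

175/6


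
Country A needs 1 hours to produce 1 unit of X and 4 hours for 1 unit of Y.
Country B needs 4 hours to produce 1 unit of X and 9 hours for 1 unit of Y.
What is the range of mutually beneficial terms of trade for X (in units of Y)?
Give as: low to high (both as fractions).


Opportunity cost of X for Country A = hours_X / hours_Y = 1/4 = 1/4 units of Y
Opportunity cost of X for Country B = hours_X / hours_Y = 4/9 = 4/9 units of Y
Terms of trade must be between the two opportunity costs.
Range: 1/4 to 4/9

1/4 to 4/9


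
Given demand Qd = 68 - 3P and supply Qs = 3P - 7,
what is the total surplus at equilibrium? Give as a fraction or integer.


Find equilibrium: 68 - 3P = 3P - 7
68 + 7 = 6P
P* = 75/6 = 25/2
Q* = 3*25/2 - 7 = 61/2
Inverse demand: P = 68/3 - Q/3, so P_max = 68/3
Inverse supply: P = 7/3 + Q/3, so P_min = 7/3
CS = (1/2) * 61/2 * (68/3 - 25/2) = 3721/24
PS = (1/2) * 61/2 * (25/2 - 7/3) = 3721/24
TS = CS + PS = 3721/24 + 3721/24 = 3721/12

3721/12


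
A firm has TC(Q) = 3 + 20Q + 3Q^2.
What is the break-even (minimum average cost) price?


AC(Q) = 3/Q + 20 + 3Q
To minimize: dAC/dQ = -3/Q^2 + 3 = 0
Q^2 = 3/3 = 1
Q* = 1
Min AC = 3/1 + 20 + 3*1
Min AC = 3 + 20 + 3 = 26

26


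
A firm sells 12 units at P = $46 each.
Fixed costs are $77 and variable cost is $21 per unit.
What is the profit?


Total Revenue = P * Q = 46 * 12 = $552
Total Cost = FC + VC*Q = 77 + 21*12 = $329
Profit = TR - TC = 552 - 329 = $223

$223


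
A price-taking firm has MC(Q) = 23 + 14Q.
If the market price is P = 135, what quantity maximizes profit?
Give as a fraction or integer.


In perfect competition, profit is maximized where P = MC.
135 = 23 + 14Q
112 = 14Q
Q* = 112/14 = 8

8


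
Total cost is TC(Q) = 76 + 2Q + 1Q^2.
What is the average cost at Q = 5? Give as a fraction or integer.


TC(5) = 76 + 2*5 + 1*5^2
TC(5) = 76 + 10 + 25 = 111
AC = TC/Q = 111/5 = 111/5

111/5


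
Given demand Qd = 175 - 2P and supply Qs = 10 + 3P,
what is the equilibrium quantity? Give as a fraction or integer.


First find equilibrium price:
175 - 2P = 10 + 3P
P* = 165/5 = 33
Then substitute into demand:
Q* = 175 - 2 * 33 = 109

109


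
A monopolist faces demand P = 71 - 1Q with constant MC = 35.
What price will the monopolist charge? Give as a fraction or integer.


MR = 71 - 2Q
Set MR = MC: 71 - 2Q = 35
Q* = 18
Substitute into demand:
P* = 71 - 1*18 = 53

53


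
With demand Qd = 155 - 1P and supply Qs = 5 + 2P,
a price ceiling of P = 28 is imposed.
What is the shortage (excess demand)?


At P = 28:
Qd = 155 - 1*28 = 127
Qs = 5 + 2*28 = 61
Shortage = Qd - Qs = 127 - 61 = 66

66


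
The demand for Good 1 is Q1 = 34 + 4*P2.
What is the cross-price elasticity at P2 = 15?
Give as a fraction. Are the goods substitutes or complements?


dQ1/dP2 = 4
At P2 = 15: Q1 = 34 + 4*15 = 94
Exy = (dQ1/dP2)(P2/Q1) = 4 * 15 / 94 = 30/47
Since Exy > 0, the goods are substitutes.

30/47 (substitutes)


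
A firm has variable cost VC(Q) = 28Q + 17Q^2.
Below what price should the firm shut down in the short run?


AVC(Q) = VC(Q)/Q = 28 + 17Q
AVC is increasing in Q, so minimum AVC is at Q -> 0+.
Min AVC = 28
The firm should shut down if P < 28.

28


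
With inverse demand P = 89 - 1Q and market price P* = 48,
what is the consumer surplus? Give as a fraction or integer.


Maximum willingness to pay (at Q=0): P_max = 89
Quantity demanded at P* = 48:
Q* = (89 - 48)/1 = 41
CS = (1/2) * Q* * (P_max - P*)
CS = (1/2) * 41 * (89 - 48)
CS = (1/2) * 41 * 41 = 1681/2

1681/2


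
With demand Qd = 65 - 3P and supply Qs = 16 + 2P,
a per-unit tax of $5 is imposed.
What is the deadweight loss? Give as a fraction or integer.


Pre-tax equilibrium quantity: Q* = 178/5
Post-tax equilibrium quantity: Q_tax = 148/5
Reduction in quantity: Q* - Q_tax = 6
DWL = (1/2) * tax * (Q* - Q_tax)
DWL = (1/2) * 5 * 6 = 15

15


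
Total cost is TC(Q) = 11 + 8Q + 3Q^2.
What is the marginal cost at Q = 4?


MC = dTC/dQ = 8 + 2*3*Q
At Q = 4:
MC = 8 + 6*4
MC = 8 + 24 = 32

32


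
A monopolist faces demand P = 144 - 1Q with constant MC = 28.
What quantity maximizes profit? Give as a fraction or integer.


TR = P*Q = (144 - 1Q)Q = 144Q - 1Q^2
MR = dTR/dQ = 144 - 2Q
Set MR = MC:
144 - 2Q = 28
116 = 2Q
Q* = 116/2 = 58

58


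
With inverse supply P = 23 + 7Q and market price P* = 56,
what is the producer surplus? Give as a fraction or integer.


Minimum supply price (at Q=0): P_min = 23
Quantity supplied at P* = 56:
Q* = (56 - 23)/7 = 33/7
PS = (1/2) * Q* * (P* - P_min)
PS = (1/2) * 33/7 * (56 - 23)
PS = (1/2) * 33/7 * 33 = 1089/14

1089/14


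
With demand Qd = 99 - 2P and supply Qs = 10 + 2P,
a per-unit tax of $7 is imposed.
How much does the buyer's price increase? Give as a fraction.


With a per-unit tax, the buyer's price increase depends on relative slopes.
Supply slope: d = 2, Demand slope: b = 2
Buyer's price increase = d * tax / (b + d)
= 2 * 7 / (2 + 2)
= 14 / 4 = 7/2

7/2


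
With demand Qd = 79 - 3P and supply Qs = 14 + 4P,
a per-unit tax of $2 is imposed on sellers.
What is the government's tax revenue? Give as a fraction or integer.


With tax on sellers, new supply: Qs' = 14 + 4(P - 2)
= 6 + 4P
New equilibrium quantity:
Q_new = 334/7
Tax revenue = tax * Q_new = 2 * 334/7 = 668/7

668/7


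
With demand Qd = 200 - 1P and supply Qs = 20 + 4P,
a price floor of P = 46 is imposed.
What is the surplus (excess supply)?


At P = 46:
Qd = 200 - 1*46 = 154
Qs = 20 + 4*46 = 204
Surplus = Qs - Qd = 204 - 154 = 50

50


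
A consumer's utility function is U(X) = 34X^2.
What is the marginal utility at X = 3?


MU = dU/dX = 34*2*X^(2-1)
MU = 68*X^1
At X = 3:
MU = 68 * 3^1
MU = 68 * 3 = 204

204


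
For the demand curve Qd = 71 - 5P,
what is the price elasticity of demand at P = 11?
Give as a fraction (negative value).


dQ/dP = -5
At P = 11: Q = 71 - 5*11 = 16
E = (dQ/dP)(P/Q) = (-5)(11/16) = -55/16

-55/16


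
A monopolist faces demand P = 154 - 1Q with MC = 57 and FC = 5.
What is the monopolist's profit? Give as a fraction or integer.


MR = MC: 154 - 2Q = 57
Q* = 97/2
P* = 154 - 1*97/2 = 211/2
Profit = (P* - MC)*Q* - FC
= (211/2 - 57)*97/2 - 5
= 97/2*97/2 - 5
= 9409/4 - 5 = 9389/4

9389/4


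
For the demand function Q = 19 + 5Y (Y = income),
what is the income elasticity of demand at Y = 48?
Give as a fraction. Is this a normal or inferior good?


dQ/dY = 5
At Y = 48: Q = 19 + 5*48 = 259
Ey = (dQ/dY)(Y/Q) = 5 * 48 / 259 = 240/259
Since Ey > 0, this is a normal good.

240/259 (normal good)


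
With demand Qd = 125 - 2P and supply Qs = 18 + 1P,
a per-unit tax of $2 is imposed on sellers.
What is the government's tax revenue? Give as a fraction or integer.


With tax on sellers, new supply: Qs' = 18 + 1(P - 2)
= 16 + 1P
New equilibrium quantity:
Q_new = 157/3
Tax revenue = tax * Q_new = 2 * 157/3 = 314/3

314/3


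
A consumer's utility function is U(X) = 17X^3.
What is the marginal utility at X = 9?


MU = dU/dX = 17*3*X^(3-1)
MU = 51*X^2
At X = 9:
MU = 51 * 9^2
MU = 51 * 81 = 4131

4131


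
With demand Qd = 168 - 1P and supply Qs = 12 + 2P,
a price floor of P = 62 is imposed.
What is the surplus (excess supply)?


At P = 62:
Qd = 168 - 1*62 = 106
Qs = 12 + 2*62 = 136
Surplus = Qs - Qd = 136 - 106 = 30

30


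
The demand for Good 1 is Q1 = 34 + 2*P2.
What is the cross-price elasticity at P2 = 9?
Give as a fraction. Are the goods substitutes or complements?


dQ1/dP2 = 2
At P2 = 9: Q1 = 34 + 2*9 = 52
Exy = (dQ1/dP2)(P2/Q1) = 2 * 9 / 52 = 9/26
Since Exy > 0, the goods are substitutes.

9/26 (substitutes)


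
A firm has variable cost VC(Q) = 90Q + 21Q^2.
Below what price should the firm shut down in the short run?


AVC(Q) = VC(Q)/Q = 90 + 21Q
AVC is increasing in Q, so minimum AVC is at Q -> 0+.
Min AVC = 90
The firm should shut down if P < 90.

90


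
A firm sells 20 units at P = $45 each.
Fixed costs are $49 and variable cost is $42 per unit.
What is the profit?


Total Revenue = P * Q = 45 * 20 = $900
Total Cost = FC + VC*Q = 49 + 42*20 = $889
Profit = TR - TC = 900 - 889 = $11

$11


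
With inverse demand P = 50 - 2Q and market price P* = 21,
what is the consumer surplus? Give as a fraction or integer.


Maximum willingness to pay (at Q=0): P_max = 50
Quantity demanded at P* = 21:
Q* = (50 - 21)/2 = 29/2
CS = (1/2) * Q* * (P_max - P*)
CS = (1/2) * 29/2 * (50 - 21)
CS = (1/2) * 29/2 * 29 = 841/4

841/4


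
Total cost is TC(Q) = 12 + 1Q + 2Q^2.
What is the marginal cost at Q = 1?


MC = dTC/dQ = 1 + 2*2*Q
At Q = 1:
MC = 1 + 4*1
MC = 1 + 4 = 5

5


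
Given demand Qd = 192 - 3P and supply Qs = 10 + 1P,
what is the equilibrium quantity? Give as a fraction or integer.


First find equilibrium price:
192 - 3P = 10 + 1P
P* = 182/4 = 91/2
Then substitute into demand:
Q* = 192 - 3 * 91/2 = 111/2

111/2


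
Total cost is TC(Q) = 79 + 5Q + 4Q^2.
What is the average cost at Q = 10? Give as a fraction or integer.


TC(10) = 79 + 5*10 + 4*10^2
TC(10) = 79 + 50 + 400 = 529
AC = TC/Q = 529/10 = 529/10

529/10


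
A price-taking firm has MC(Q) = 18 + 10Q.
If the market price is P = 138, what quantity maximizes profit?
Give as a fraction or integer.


In perfect competition, profit is maximized where P = MC.
138 = 18 + 10Q
120 = 10Q
Q* = 120/10 = 12

12


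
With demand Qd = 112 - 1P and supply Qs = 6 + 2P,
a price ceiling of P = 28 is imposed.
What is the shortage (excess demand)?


At P = 28:
Qd = 112 - 1*28 = 84
Qs = 6 + 2*28 = 62
Shortage = Qd - Qs = 84 - 62 = 22

22


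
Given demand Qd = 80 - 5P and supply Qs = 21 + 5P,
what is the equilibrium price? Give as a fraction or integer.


At equilibrium, Qd = Qs.
80 - 5P = 21 + 5P
80 - 21 = 5P + 5P
59 = 10P
P* = 59/10 = 59/10

59/10


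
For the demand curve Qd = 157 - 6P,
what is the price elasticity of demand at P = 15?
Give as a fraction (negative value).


dQ/dP = -6
At P = 15: Q = 157 - 6*15 = 67
E = (dQ/dP)(P/Q) = (-6)(15/67) = -90/67

-90/67


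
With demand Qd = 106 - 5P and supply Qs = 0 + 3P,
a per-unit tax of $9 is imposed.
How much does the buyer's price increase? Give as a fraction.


With a per-unit tax, the buyer's price increase depends on relative slopes.
Supply slope: d = 3, Demand slope: b = 5
Buyer's price increase = d * tax / (b + d)
= 3 * 9 / (5 + 3)
= 27 / 8 = 27/8

27/8


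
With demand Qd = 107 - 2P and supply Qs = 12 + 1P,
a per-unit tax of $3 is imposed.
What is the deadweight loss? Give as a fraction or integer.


Pre-tax equilibrium quantity: Q* = 131/3
Post-tax equilibrium quantity: Q_tax = 125/3
Reduction in quantity: Q* - Q_tax = 2
DWL = (1/2) * tax * (Q* - Q_tax)
DWL = (1/2) * 3 * 2 = 3

3


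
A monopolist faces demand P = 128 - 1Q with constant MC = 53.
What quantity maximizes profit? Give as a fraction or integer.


TR = P*Q = (128 - 1Q)Q = 128Q - 1Q^2
MR = dTR/dQ = 128 - 2Q
Set MR = MC:
128 - 2Q = 53
75 = 2Q
Q* = 75/2 = 75/2

75/2


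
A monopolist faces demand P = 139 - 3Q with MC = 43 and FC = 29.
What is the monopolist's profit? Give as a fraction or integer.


MR = MC: 139 - 6Q = 43
Q* = 16
P* = 139 - 3*16 = 91
Profit = (P* - MC)*Q* - FC
= (91 - 43)*16 - 29
= 48*16 - 29
= 768 - 29 = 739

739


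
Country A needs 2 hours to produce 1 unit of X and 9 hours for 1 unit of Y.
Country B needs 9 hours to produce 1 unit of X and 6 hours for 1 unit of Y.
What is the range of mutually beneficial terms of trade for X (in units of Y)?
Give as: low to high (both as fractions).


Opportunity cost of X for Country A = hours_X / hours_Y = 2/9 = 2/9 units of Y
Opportunity cost of X for Country B = hours_X / hours_Y = 9/6 = 3/2 units of Y
Terms of trade must be between the two opportunity costs.
Range: 2/9 to 3/2

2/9 to 3/2


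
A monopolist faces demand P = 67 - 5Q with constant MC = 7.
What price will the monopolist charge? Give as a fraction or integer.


MR = 67 - 10Q
Set MR = MC: 67 - 10Q = 7
Q* = 6
Substitute into demand:
P* = 67 - 5*6 = 37

37


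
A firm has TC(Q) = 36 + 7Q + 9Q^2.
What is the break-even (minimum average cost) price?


AC(Q) = 36/Q + 7 + 9Q
To minimize: dAC/dQ = -36/Q^2 + 9 = 0
Q^2 = 36/9 = 4
Q* = 2
Min AC = 36/2 + 7 + 9*2
Min AC = 18 + 7 + 18 = 43

43


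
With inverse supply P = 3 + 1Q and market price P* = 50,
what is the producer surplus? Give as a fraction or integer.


Minimum supply price (at Q=0): P_min = 3
Quantity supplied at P* = 50:
Q* = (50 - 3)/1 = 47
PS = (1/2) * Q* * (P* - P_min)
PS = (1/2) * 47 * (50 - 3)
PS = (1/2) * 47 * 47 = 2209/2

2209/2


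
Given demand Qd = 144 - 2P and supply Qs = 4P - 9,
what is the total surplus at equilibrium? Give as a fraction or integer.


Find equilibrium: 144 - 2P = 4P - 9
144 + 9 = 6P
P* = 153/6 = 51/2
Q* = 4*51/2 - 9 = 93
Inverse demand: P = 72 - Q/2, so P_max = 72
Inverse supply: P = 9/4 + Q/4, so P_min = 9/4
CS = (1/2) * 93 * (72 - 51/2) = 8649/4
PS = (1/2) * 93 * (51/2 - 9/4) = 8649/8
TS = CS + PS = 8649/4 + 8649/8 = 25947/8

25947/8


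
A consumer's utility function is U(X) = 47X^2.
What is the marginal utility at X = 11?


MU = dU/dX = 47*2*X^(2-1)
MU = 94*X^1
At X = 11:
MU = 94 * 11^1
MU = 94 * 11 = 1034

1034


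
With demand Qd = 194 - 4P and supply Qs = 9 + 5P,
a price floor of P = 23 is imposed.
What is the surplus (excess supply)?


At P = 23:
Qd = 194 - 4*23 = 102
Qs = 9 + 5*23 = 124
Surplus = Qs - Qd = 124 - 102 = 22

22


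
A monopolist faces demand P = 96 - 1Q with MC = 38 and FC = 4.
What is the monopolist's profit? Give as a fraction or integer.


MR = MC: 96 - 2Q = 38
Q* = 29
P* = 96 - 1*29 = 67
Profit = (P* - MC)*Q* - FC
= (67 - 38)*29 - 4
= 29*29 - 4
= 841 - 4 = 837

837


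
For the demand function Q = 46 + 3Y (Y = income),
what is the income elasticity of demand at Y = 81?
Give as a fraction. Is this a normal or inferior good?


dQ/dY = 3
At Y = 81: Q = 46 + 3*81 = 289
Ey = (dQ/dY)(Y/Q) = 3 * 81 / 289 = 243/289
Since Ey > 0, this is a normal good.

243/289 (normal good)


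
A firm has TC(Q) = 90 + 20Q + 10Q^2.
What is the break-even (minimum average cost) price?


AC(Q) = 90/Q + 20 + 10Q
To minimize: dAC/dQ = -90/Q^2 + 10 = 0
Q^2 = 90/10 = 9
Q* = 3
Min AC = 90/3 + 20 + 10*3
Min AC = 30 + 20 + 30 = 80

80


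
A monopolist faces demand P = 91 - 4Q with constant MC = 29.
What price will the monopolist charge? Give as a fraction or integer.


MR = 91 - 8Q
Set MR = MC: 91 - 8Q = 29
Q* = 31/4
Substitute into demand:
P* = 91 - 4*31/4 = 60

60


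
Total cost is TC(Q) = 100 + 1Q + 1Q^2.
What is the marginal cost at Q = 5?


MC = dTC/dQ = 1 + 2*1*Q
At Q = 5:
MC = 1 + 2*5
MC = 1 + 10 = 11

11


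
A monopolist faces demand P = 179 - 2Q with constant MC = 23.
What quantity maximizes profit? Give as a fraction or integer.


TR = P*Q = (179 - 2Q)Q = 179Q - 2Q^2
MR = dTR/dQ = 179 - 4Q
Set MR = MC:
179 - 4Q = 23
156 = 4Q
Q* = 156/4 = 39

39


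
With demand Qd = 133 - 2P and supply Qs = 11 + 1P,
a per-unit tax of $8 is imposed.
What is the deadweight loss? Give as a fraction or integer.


Pre-tax equilibrium quantity: Q* = 155/3
Post-tax equilibrium quantity: Q_tax = 139/3
Reduction in quantity: Q* - Q_tax = 16/3
DWL = (1/2) * tax * (Q* - Q_tax)
DWL = (1/2) * 8 * 16/3 = 64/3

64/3


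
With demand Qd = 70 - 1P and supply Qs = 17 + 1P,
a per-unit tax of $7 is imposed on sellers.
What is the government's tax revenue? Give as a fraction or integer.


With tax on sellers, new supply: Qs' = 17 + 1(P - 7)
= 10 + 1P
New equilibrium quantity:
Q_new = 40
Tax revenue = tax * Q_new = 7 * 40 = 280

280


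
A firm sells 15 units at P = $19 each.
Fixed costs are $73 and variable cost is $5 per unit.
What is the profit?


Total Revenue = P * Q = 19 * 15 = $285
Total Cost = FC + VC*Q = 73 + 5*15 = $148
Profit = TR - TC = 285 - 148 = $137

$137


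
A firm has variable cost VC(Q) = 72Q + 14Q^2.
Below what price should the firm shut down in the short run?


AVC(Q) = VC(Q)/Q = 72 + 14Q
AVC is increasing in Q, so minimum AVC is at Q -> 0+.
Min AVC = 72
The firm should shut down if P < 72.

72


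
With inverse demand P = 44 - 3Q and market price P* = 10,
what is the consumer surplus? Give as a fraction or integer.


Maximum willingness to pay (at Q=0): P_max = 44
Quantity demanded at P* = 10:
Q* = (44 - 10)/3 = 34/3
CS = (1/2) * Q* * (P_max - P*)
CS = (1/2) * 34/3 * (44 - 10)
CS = (1/2) * 34/3 * 34 = 578/3

578/3


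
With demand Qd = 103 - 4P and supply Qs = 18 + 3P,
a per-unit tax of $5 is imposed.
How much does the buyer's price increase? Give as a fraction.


With a per-unit tax, the buyer's price increase depends on relative slopes.
Supply slope: d = 3, Demand slope: b = 4
Buyer's price increase = d * tax / (b + d)
= 3 * 5 / (4 + 3)
= 15 / 7 = 15/7

15/7


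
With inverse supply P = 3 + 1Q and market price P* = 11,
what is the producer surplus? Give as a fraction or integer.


Minimum supply price (at Q=0): P_min = 3
Quantity supplied at P* = 11:
Q* = (11 - 3)/1 = 8
PS = (1/2) * Q* * (P* - P_min)
PS = (1/2) * 8 * (11 - 3)
PS = (1/2) * 8 * 8 = 32

32


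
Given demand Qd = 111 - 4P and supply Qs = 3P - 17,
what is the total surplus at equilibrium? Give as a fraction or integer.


Find equilibrium: 111 - 4P = 3P - 17
111 + 17 = 7P
P* = 128/7 = 128/7
Q* = 3*128/7 - 17 = 265/7
Inverse demand: P = 111/4 - Q/4, so P_max = 111/4
Inverse supply: P = 17/3 + Q/3, so P_min = 17/3
CS = (1/2) * 265/7 * (111/4 - 128/7) = 70225/392
PS = (1/2) * 265/7 * (128/7 - 17/3) = 70225/294
TS = CS + PS = 70225/392 + 70225/294 = 70225/168

70225/168


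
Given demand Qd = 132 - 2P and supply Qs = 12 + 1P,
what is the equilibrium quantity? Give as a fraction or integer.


First find equilibrium price:
132 - 2P = 12 + 1P
P* = 120/3 = 40
Then substitute into demand:
Q* = 132 - 2 * 40 = 52

52


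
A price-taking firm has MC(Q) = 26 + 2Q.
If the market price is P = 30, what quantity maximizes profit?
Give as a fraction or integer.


In perfect competition, profit is maximized where P = MC.
30 = 26 + 2Q
4 = 2Q
Q* = 4/2 = 2

2


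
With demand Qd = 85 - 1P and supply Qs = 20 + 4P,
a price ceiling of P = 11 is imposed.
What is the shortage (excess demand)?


At P = 11:
Qd = 85 - 1*11 = 74
Qs = 20 + 4*11 = 64
Shortage = Qd - Qs = 74 - 64 = 10

10


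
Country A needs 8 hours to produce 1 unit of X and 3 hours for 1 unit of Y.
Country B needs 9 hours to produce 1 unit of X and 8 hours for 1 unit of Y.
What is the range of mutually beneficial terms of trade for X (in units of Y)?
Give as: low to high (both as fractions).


Opportunity cost of X for Country A = hours_X / hours_Y = 8/3 = 8/3 units of Y
Opportunity cost of X for Country B = hours_X / hours_Y = 9/8 = 9/8 units of Y
Terms of trade must be between the two opportunity costs.
Range: 9/8 to 8/3

9/8 to 8/3


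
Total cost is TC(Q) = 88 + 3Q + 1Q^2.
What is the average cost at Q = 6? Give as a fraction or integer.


TC(6) = 88 + 3*6 + 1*6^2
TC(6) = 88 + 18 + 36 = 142
AC = TC/Q = 142/6 = 71/3

71/3


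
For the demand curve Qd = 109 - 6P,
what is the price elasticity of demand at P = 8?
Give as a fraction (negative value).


dQ/dP = -6
At P = 8: Q = 109 - 6*8 = 61
E = (dQ/dP)(P/Q) = (-6)(8/61) = -48/61

-48/61


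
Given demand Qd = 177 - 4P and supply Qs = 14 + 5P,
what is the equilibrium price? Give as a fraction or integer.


At equilibrium, Qd = Qs.
177 - 4P = 14 + 5P
177 - 14 = 4P + 5P
163 = 9P
P* = 163/9 = 163/9

163/9


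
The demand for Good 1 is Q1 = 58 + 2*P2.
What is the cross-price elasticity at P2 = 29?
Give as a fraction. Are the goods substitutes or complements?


dQ1/dP2 = 2
At P2 = 29: Q1 = 58 + 2*29 = 116
Exy = (dQ1/dP2)(P2/Q1) = 2 * 29 / 116 = 1/2
Since Exy > 0, the goods are substitutes.

1/2 (substitutes)


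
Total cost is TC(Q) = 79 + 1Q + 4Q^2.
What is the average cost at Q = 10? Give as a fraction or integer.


TC(10) = 79 + 1*10 + 4*10^2
TC(10) = 79 + 10 + 400 = 489
AC = TC/Q = 489/10 = 489/10

489/10


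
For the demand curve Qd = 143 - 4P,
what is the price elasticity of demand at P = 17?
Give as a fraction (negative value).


dQ/dP = -4
At P = 17: Q = 143 - 4*17 = 75
E = (dQ/dP)(P/Q) = (-4)(17/75) = -68/75

-68/75


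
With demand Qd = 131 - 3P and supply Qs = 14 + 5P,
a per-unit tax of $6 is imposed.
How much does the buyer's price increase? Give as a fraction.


With a per-unit tax, the buyer's price increase depends on relative slopes.
Supply slope: d = 5, Demand slope: b = 3
Buyer's price increase = d * tax / (b + d)
= 5 * 6 / (3 + 5)
= 30 / 8 = 15/4

15/4


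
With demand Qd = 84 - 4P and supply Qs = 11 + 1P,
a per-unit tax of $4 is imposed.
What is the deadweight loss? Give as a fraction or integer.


Pre-tax equilibrium quantity: Q* = 128/5
Post-tax equilibrium quantity: Q_tax = 112/5
Reduction in quantity: Q* - Q_tax = 16/5
DWL = (1/2) * tax * (Q* - Q_tax)
DWL = (1/2) * 4 * 16/5 = 32/5

32/5


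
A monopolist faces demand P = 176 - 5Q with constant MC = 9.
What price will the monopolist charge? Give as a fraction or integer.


MR = 176 - 10Q
Set MR = MC: 176 - 10Q = 9
Q* = 167/10
Substitute into demand:
P* = 176 - 5*167/10 = 185/2

185/2


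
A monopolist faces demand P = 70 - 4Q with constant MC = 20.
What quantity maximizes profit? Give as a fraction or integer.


TR = P*Q = (70 - 4Q)Q = 70Q - 4Q^2
MR = dTR/dQ = 70 - 8Q
Set MR = MC:
70 - 8Q = 20
50 = 8Q
Q* = 50/8 = 25/4

25/4


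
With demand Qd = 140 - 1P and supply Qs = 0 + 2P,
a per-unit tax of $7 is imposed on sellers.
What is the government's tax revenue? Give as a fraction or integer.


With tax on sellers, new supply: Qs' = 0 + 2(P - 7)
= 2P - 14
New equilibrium quantity:
Q_new = 266/3
Tax revenue = tax * Q_new = 7 * 266/3 = 1862/3

1862/3


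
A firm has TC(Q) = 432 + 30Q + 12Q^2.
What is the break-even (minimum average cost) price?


AC(Q) = 432/Q + 30 + 12Q
To minimize: dAC/dQ = -432/Q^2 + 12 = 0
Q^2 = 432/12 = 36
Q* = 6
Min AC = 432/6 + 30 + 12*6
Min AC = 72 + 30 + 72 = 174

174


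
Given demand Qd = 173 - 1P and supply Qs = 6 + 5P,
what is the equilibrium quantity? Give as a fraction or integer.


First find equilibrium price:
173 - 1P = 6 + 5P
P* = 167/6 = 167/6
Then substitute into demand:
Q* = 173 - 1 * 167/6 = 871/6

871/6


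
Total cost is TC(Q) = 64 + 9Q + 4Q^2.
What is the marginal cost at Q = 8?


MC = dTC/dQ = 9 + 2*4*Q
At Q = 8:
MC = 9 + 8*8
MC = 9 + 64 = 73

73


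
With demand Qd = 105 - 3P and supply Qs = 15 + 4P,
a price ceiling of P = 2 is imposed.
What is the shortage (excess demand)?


At P = 2:
Qd = 105 - 3*2 = 99
Qs = 15 + 4*2 = 23
Shortage = Qd - Qs = 99 - 23 = 76

76


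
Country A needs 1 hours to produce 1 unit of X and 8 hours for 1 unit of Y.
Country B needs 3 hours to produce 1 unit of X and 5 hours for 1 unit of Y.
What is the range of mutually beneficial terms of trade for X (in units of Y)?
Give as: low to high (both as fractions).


Opportunity cost of X for Country A = hours_X / hours_Y = 1/8 = 1/8 units of Y
Opportunity cost of X for Country B = hours_X / hours_Y = 3/5 = 3/5 units of Y
Terms of trade must be between the two opportunity costs.
Range: 1/8 to 3/5

1/8 to 3/5


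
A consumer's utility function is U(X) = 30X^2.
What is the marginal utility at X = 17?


MU = dU/dX = 30*2*X^(2-1)
MU = 60*X^1
At X = 17:
MU = 60 * 17^1
MU = 60 * 17 = 1020

1020


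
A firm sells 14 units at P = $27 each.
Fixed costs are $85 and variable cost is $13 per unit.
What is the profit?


Total Revenue = P * Q = 27 * 14 = $378
Total Cost = FC + VC*Q = 85 + 13*14 = $267
Profit = TR - TC = 378 - 267 = $111

$111


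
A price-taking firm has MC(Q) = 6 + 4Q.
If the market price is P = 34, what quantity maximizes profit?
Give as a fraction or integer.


In perfect competition, profit is maximized where P = MC.
34 = 6 + 4Q
28 = 4Q
Q* = 28/4 = 7

7


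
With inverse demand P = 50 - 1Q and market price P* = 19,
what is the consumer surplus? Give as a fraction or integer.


Maximum willingness to pay (at Q=0): P_max = 50
Quantity demanded at P* = 19:
Q* = (50 - 19)/1 = 31
CS = (1/2) * Q* * (P_max - P*)
CS = (1/2) * 31 * (50 - 19)
CS = (1/2) * 31 * 31 = 961/2

961/2


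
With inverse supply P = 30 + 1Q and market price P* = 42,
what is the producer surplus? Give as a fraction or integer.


Minimum supply price (at Q=0): P_min = 30
Quantity supplied at P* = 42:
Q* = (42 - 30)/1 = 12
PS = (1/2) * Q* * (P* - P_min)
PS = (1/2) * 12 * (42 - 30)
PS = (1/2) * 12 * 12 = 72

72


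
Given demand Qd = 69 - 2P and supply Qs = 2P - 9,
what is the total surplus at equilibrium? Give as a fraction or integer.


Find equilibrium: 69 - 2P = 2P - 9
69 + 9 = 4P
P* = 78/4 = 39/2
Q* = 2*39/2 - 9 = 30
Inverse demand: P = 69/2 - Q/2, so P_max = 69/2
Inverse supply: P = 9/2 + Q/2, so P_min = 9/2
CS = (1/2) * 30 * (69/2 - 39/2) = 225
PS = (1/2) * 30 * (39/2 - 9/2) = 225
TS = CS + PS = 225 + 225 = 450

450


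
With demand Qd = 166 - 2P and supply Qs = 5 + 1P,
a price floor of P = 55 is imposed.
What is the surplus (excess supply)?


At P = 55:
Qd = 166 - 2*55 = 56
Qs = 5 + 1*55 = 60
Surplus = Qs - Qd = 60 - 56 = 4

4


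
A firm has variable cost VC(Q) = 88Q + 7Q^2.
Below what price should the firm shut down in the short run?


AVC(Q) = VC(Q)/Q = 88 + 7Q
AVC is increasing in Q, so minimum AVC is at Q -> 0+.
Min AVC = 88
The firm should shut down if P < 88.

88


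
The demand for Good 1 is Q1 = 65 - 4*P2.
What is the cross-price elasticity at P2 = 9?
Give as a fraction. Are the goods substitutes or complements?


dQ1/dP2 = -4
At P2 = 9: Q1 = 65 - 4*9 = 29
Exy = (dQ1/dP2)(P2/Q1) = -4 * 9 / 29 = -36/29
Since Exy < 0, the goods are complements.

-36/29 (complements)


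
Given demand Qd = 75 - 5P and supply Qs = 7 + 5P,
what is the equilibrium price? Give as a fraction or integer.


At equilibrium, Qd = Qs.
75 - 5P = 7 + 5P
75 - 7 = 5P + 5P
68 = 10P
P* = 68/10 = 34/5

34/5


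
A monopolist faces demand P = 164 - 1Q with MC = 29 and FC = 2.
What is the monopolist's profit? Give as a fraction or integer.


MR = MC: 164 - 2Q = 29
Q* = 135/2
P* = 164 - 1*135/2 = 193/2
Profit = (P* - MC)*Q* - FC
= (193/2 - 29)*135/2 - 2
= 135/2*135/2 - 2
= 18225/4 - 2 = 18217/4

18217/4


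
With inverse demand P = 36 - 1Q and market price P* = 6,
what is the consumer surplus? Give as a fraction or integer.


Maximum willingness to pay (at Q=0): P_max = 36
Quantity demanded at P* = 6:
Q* = (36 - 6)/1 = 30
CS = (1/2) * Q* * (P_max - P*)
CS = (1/2) * 30 * (36 - 6)
CS = (1/2) * 30 * 30 = 450

450


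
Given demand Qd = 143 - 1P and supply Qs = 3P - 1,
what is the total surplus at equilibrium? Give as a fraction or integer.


Find equilibrium: 143 - 1P = 3P - 1
143 + 1 = 4P
P* = 144/4 = 36
Q* = 3*36 - 1 = 107
Inverse demand: P = 143 - Q/1, so P_max = 143
Inverse supply: P = 1/3 + Q/3, so P_min = 1/3
CS = (1/2) * 107 * (143 - 36) = 11449/2
PS = (1/2) * 107 * (36 - 1/3) = 11449/6
TS = CS + PS = 11449/2 + 11449/6 = 22898/3

22898/3


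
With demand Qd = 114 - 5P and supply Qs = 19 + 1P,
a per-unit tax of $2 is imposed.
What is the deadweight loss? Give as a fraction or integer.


Pre-tax equilibrium quantity: Q* = 209/6
Post-tax equilibrium quantity: Q_tax = 199/6
Reduction in quantity: Q* - Q_tax = 5/3
DWL = (1/2) * tax * (Q* - Q_tax)
DWL = (1/2) * 2 * 5/3 = 5/3

5/3


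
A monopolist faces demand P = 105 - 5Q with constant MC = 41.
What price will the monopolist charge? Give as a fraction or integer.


MR = 105 - 10Q
Set MR = MC: 105 - 10Q = 41
Q* = 32/5
Substitute into demand:
P* = 105 - 5*32/5 = 73

73


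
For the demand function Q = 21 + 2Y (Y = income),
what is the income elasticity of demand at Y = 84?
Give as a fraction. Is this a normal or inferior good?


dQ/dY = 2
At Y = 84: Q = 21 + 2*84 = 189
Ey = (dQ/dY)(Y/Q) = 2 * 84 / 189 = 8/9
Since Ey > 0, this is a normal good.

8/9 (normal good)


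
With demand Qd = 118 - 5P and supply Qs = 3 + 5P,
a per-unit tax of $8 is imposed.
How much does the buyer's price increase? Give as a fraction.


With a per-unit tax, the buyer's price increase depends on relative slopes.
Supply slope: d = 5, Demand slope: b = 5
Buyer's price increase = d * tax / (b + d)
= 5 * 8 / (5 + 5)
= 40 / 10 = 4

4


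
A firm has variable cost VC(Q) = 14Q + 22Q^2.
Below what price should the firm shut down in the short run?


AVC(Q) = VC(Q)/Q = 14 + 22Q
AVC is increasing in Q, so minimum AVC is at Q -> 0+.
Min AVC = 14
The firm should shut down if P < 14.

14


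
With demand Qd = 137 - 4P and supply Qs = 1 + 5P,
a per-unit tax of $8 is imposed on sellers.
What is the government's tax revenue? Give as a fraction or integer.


With tax on sellers, new supply: Qs' = 1 + 5(P - 8)
= 5P - 39
New equilibrium quantity:
Q_new = 529/9
Tax revenue = tax * Q_new = 8 * 529/9 = 4232/9

4232/9


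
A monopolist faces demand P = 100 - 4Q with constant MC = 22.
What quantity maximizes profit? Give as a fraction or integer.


TR = P*Q = (100 - 4Q)Q = 100Q - 4Q^2
MR = dTR/dQ = 100 - 8Q
Set MR = MC:
100 - 8Q = 22
78 = 8Q
Q* = 78/8 = 39/4

39/4


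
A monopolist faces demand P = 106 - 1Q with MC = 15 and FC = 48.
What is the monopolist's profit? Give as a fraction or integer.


MR = MC: 106 - 2Q = 15
Q* = 91/2
P* = 106 - 1*91/2 = 121/2
Profit = (P* - MC)*Q* - FC
= (121/2 - 15)*91/2 - 48
= 91/2*91/2 - 48
= 8281/4 - 48 = 8089/4

8089/4


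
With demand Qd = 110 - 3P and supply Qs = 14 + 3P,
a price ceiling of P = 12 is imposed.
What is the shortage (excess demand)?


At P = 12:
Qd = 110 - 3*12 = 74
Qs = 14 + 3*12 = 50
Shortage = Qd - Qs = 74 - 50 = 24

24


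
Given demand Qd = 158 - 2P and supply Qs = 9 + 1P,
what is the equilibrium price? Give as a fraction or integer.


At equilibrium, Qd = Qs.
158 - 2P = 9 + 1P
158 - 9 = 2P + 1P
149 = 3P
P* = 149/3 = 149/3

149/3


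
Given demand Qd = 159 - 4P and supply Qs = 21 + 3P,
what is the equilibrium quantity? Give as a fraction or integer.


First find equilibrium price:
159 - 4P = 21 + 3P
P* = 138/7 = 138/7
Then substitute into demand:
Q* = 159 - 4 * 138/7 = 561/7

561/7


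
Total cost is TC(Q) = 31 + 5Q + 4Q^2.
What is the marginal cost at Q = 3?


MC = dTC/dQ = 5 + 2*4*Q
At Q = 3:
MC = 5 + 8*3
MC = 5 + 24 = 29

29


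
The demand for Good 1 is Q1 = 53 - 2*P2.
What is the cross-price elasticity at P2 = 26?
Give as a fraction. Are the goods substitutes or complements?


dQ1/dP2 = -2
At P2 = 26: Q1 = 53 - 2*26 = 1
Exy = (dQ1/dP2)(P2/Q1) = -2 * 26 / 1 = -52
Since Exy < 0, the goods are complements.

-52 (complements)


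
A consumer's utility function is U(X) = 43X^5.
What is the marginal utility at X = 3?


MU = dU/dX = 43*5*X^(5-1)
MU = 215*X^4
At X = 3:
MU = 215 * 3^4
MU = 215 * 81 = 17415

17415


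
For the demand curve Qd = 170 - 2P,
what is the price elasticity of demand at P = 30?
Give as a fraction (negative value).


dQ/dP = -2
At P = 30: Q = 170 - 2*30 = 110
E = (dQ/dP)(P/Q) = (-2)(30/110) = -6/11

-6/11


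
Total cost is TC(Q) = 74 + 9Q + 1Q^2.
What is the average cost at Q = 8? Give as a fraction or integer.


TC(8) = 74 + 9*8 + 1*8^2
TC(8) = 74 + 72 + 64 = 210
AC = TC/Q = 210/8 = 105/4

105/4


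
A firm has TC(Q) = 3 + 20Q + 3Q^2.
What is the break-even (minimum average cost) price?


AC(Q) = 3/Q + 20 + 3Q
To minimize: dAC/dQ = -3/Q^2 + 3 = 0
Q^2 = 3/3 = 1
Q* = 1
Min AC = 3/1 + 20 + 3*1
Min AC = 3 + 20 + 3 = 26

26


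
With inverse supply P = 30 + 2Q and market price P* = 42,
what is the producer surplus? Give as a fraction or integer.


Minimum supply price (at Q=0): P_min = 30
Quantity supplied at P* = 42:
Q* = (42 - 30)/2 = 6
PS = (1/2) * Q* * (P* - P_min)
PS = (1/2) * 6 * (42 - 30)
PS = (1/2) * 6 * 12 = 36

36


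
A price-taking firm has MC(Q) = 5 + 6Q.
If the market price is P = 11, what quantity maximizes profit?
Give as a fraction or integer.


In perfect competition, profit is maximized where P = MC.
11 = 5 + 6Q
6 = 6Q
Q* = 6/6 = 1

1


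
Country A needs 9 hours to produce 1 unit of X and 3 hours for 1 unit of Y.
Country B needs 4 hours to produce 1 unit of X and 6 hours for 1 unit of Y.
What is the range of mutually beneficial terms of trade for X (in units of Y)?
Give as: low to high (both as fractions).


Opportunity cost of X for Country A = hours_X / hours_Y = 9/3 = 3 units of Y
Opportunity cost of X for Country B = hours_X / hours_Y = 4/6 = 2/3 units of Y
Terms of trade must be between the two opportunity costs.
Range: 2/3 to 3

2/3 to 3


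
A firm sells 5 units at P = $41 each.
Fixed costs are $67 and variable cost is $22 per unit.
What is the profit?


Total Revenue = P * Q = 41 * 5 = $205
Total Cost = FC + VC*Q = 67 + 22*5 = $177
Profit = TR - TC = 205 - 177 = $28

$28


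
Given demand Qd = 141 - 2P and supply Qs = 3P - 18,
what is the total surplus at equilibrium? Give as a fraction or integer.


Find equilibrium: 141 - 2P = 3P - 18
141 + 18 = 5P
P* = 159/5 = 159/5
Q* = 3*159/5 - 18 = 387/5
Inverse demand: P = 141/2 - Q/2, so P_max = 141/2
Inverse supply: P = 6 + Q/3, so P_min = 6
CS = (1/2) * 387/5 * (141/2 - 159/5) = 149769/100
PS = (1/2) * 387/5 * (159/5 - 6) = 49923/50
TS = CS + PS = 149769/100 + 49923/50 = 49923/20

49923/20


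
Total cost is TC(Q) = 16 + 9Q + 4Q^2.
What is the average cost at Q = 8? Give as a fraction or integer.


TC(8) = 16 + 9*8 + 4*8^2
TC(8) = 16 + 72 + 256 = 344
AC = TC/Q = 344/8 = 43

43


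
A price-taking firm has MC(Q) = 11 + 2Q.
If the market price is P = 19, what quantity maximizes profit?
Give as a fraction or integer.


In perfect competition, profit is maximized where P = MC.
19 = 11 + 2Q
8 = 2Q
Q* = 8/2 = 4

4


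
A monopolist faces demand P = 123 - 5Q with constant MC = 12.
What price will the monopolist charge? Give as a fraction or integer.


MR = 123 - 10Q
Set MR = MC: 123 - 10Q = 12
Q* = 111/10
Substitute into demand:
P* = 123 - 5*111/10 = 135/2

135/2


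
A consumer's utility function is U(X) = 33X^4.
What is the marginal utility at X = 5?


MU = dU/dX = 33*4*X^(4-1)
MU = 132*X^3
At X = 5:
MU = 132 * 5^3
MU = 132 * 125 = 16500

16500


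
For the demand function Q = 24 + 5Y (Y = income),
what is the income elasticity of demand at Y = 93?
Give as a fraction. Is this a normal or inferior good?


dQ/dY = 5
At Y = 93: Q = 24 + 5*93 = 489
Ey = (dQ/dY)(Y/Q) = 5 * 93 / 489 = 155/163
Since Ey > 0, this is a normal good.

155/163 (normal good)


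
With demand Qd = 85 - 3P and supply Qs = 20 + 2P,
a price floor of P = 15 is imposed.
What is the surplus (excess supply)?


At P = 15:
Qd = 85 - 3*15 = 40
Qs = 20 + 2*15 = 50
Surplus = Qs - Qd = 50 - 40 = 10

10


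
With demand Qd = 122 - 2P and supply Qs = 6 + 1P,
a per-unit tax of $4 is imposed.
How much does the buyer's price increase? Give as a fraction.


With a per-unit tax, the buyer's price increase depends on relative slopes.
Supply slope: d = 1, Demand slope: b = 2
Buyer's price increase = d * tax / (b + d)
= 1 * 4 / (2 + 1)
= 4 / 3 = 4/3

4/3


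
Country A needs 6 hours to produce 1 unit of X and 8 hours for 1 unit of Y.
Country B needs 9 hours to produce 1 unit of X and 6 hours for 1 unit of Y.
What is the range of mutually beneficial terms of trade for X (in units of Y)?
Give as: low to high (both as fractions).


Opportunity cost of X for Country A = hours_X / hours_Y = 6/8 = 3/4 units of Y
Opportunity cost of X for Country B = hours_X / hours_Y = 9/6 = 3/2 units of Y
Terms of trade must be between the two opportunity costs.
Range: 3/4 to 3/2

3/4 to 3/2


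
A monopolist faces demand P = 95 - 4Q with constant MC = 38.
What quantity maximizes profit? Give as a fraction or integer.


TR = P*Q = (95 - 4Q)Q = 95Q - 4Q^2
MR = dTR/dQ = 95 - 8Q
Set MR = MC:
95 - 8Q = 38
57 = 8Q
Q* = 57/8 = 57/8

57/8


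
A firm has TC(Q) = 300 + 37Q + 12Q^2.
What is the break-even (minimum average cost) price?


AC(Q) = 300/Q + 37 + 12Q
To minimize: dAC/dQ = -300/Q^2 + 12 = 0
Q^2 = 300/12 = 25
Q* = 5
Min AC = 300/5 + 37 + 12*5
Min AC = 60 + 37 + 60 = 157

157
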